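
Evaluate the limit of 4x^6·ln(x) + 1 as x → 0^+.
The product is a 0·∞ indeterminate form at x → 0⁺.
Rewrite the product as 4·ln(x) / x^(-6) and apply L'Hôpital, or use the standard hierarchy x^(-6) ≫ |ln x| as x → 0⁺.
The indeterminate product → 0, so the limit = 1.

Final answer: 1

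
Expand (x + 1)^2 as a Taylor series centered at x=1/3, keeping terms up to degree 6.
16/9 + 8·(x - 1/3)/3 + (x - 1/3)^2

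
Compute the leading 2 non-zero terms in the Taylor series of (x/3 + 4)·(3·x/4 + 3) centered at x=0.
4·x + 12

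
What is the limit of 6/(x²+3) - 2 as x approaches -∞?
Evaluate the dominant behaviour as x → -∞; each term tends to a finite value or vanishes.
Limit = -2.

Final answer: -2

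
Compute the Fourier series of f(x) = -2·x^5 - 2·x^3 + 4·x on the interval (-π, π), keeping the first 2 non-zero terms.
(-448 - 4·π^4 + 76·π^2)·sin(x) + (-8·π^2 + 8 + 2·π^4)·sin(2·x)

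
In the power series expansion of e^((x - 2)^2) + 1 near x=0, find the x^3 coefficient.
Expand to order 3: e^((x - 2)^2) + 1 = -44·x^3·e^(4)/3 + 9·x^2·e^(4) - 4·x·e^(4) + 1 + e^(4) + O(x^4).
The coefficient of x^3 is -44·e^(4)/3.

Final answer: -44·e^(4)/3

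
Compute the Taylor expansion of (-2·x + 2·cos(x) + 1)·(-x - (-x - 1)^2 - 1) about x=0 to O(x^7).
-7·x^6/90 - x^5/4 + 5·x^4/6 + 5·x^3 + 5·x^2 - 5·x - 6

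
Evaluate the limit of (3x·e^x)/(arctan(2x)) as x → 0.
Both numerator and denominator → 0 as x → 0; this is a 0/0 indeterminate form.
Expand each to leading order near x = 0: numerator ~ 3·x, denominator ~ 2·x.
The limit of the ratio is 3/2.

Final answer: 3/2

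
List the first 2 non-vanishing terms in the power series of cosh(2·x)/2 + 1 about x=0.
x^2 + 3/2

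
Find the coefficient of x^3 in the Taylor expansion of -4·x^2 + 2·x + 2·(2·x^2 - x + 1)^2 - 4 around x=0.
Expand to order 3: -4·x^2 + 2·x + 2·(2·x^2 - x + 1)^2 - 4 = -8·x^3 + 6·x^2 - 2·x - 2 + O(x^4).
The coefficient of x^3 is -8.

Final answer: -8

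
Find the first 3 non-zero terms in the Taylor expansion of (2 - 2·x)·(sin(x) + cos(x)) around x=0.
2·x^3/3 - 3·x^2 + 2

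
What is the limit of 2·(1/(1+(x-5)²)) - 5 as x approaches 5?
Direct substitution at x = 5 gives -3.

Final answer: -3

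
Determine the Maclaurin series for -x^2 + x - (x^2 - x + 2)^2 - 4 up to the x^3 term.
2·x^3 - 6·x^2 + 5·x - 8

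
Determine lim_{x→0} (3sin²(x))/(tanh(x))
Both numerator and denominator → 0 as x → 0; this is a 0/0 indeterminate form.
Expand each to leading order near x = 0: numerator ~ 3·x^2, denominator ~ x.
The limit of the ratio is 0.

Final answer: 0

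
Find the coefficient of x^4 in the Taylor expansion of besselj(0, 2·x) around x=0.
Expand to order 4: besselj(0, 2·x) = x^4/4 - x^2 + 1 + O(x^5).
The coefficient of x^4 is 1/4.

Final answer: 1/4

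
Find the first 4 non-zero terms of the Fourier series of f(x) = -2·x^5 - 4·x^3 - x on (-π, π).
(-434 - 4·π^4 + 72·π^2)·sin(x) + (-6·π^2 + 10 + 2·π^4)·sin(2·x) + (-4·π^4/3 - 70/81 + 8·π^2/27)·sin(3·x) + (7/32 + 3·π^2/4 + π^4)·sin(4·x)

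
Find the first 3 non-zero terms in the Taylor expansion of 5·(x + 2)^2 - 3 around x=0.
5·x^2 + 20·x + 17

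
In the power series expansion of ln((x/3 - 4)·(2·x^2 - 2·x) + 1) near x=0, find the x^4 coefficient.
Expand to order 4: ln((x/3 - 4)·(2·x^2 - 2·x) + 1) = -14594·x^4/9 + 722·x^3/3 - 122·x^2/3 + 8·x + O(x^5).
The coefficient of x^4 is -14594/9.

Final answer: -14594/9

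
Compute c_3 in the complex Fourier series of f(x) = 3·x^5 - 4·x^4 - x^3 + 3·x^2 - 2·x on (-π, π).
Compute the real Fourier coefficients first: a_3 = -100/27 + 32·π^2/9, b_3 = -46·π^2/9 + 56/27 + 2·π^4.
Then c_3 = (a_3 − i·b_3)/2 = -50/27 + 16·π^2/9 - i·π^4 - 28·i/27 + 23·i·π^2/9.

Final answer: -50/27 + 16·π^2/9 - i·π^4 - 28·i/27 + 23·i·π^2/9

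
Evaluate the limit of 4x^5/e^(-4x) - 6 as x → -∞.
The quotient is an ∞/∞ indeterminate form as x → -∞.
Compare growth rates of the dominant terms (exponentials ≫ polynomials ≫ logarithms), or apply L'Hôpital's rule; the quotient → 0.
Adding the constant: 0 - 6 = -6. Limit = -6.

Final answer: -6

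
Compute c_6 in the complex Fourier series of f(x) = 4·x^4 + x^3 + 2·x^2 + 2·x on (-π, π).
Compute the real Fourier coefficients first: a_6 = 2/27 + 8·π^2/9, b_6 = -π^2/3 - 11/18.
Then c_6 = (a_6 − i·b_6)/2 = 1/27 + 4·π^2/9 + 11·i/36 + i·π^2/6.

Final answer: 1/27 + 4·π^2/9 + 11·i/36 + i·π^2/6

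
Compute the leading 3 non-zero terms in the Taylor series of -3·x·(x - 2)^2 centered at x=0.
-3·x^3 + 12·x^2 - 12·x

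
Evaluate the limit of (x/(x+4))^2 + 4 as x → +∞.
As x → +∞: x/(x+4) = 1/(1 + 4/x) → 1, and the 2nd power of a limit-1 base also → 1; with the additive constant, 1 + 4 = 5.
Limit = 5.

Final answer: 5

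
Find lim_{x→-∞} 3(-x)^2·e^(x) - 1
The product is a 0·∞ indeterminate form at x → -∞.
Rewrite the product as 3(-x)^2 / e^(-x) (an ∞/∞ form) and apply L'Hôpital, or use the standard hierarchy e^(|x|) ≫ |(-x)^2| as x → -∞.
The indeterminate product → 0, so the limit = -1.

Final answer: -1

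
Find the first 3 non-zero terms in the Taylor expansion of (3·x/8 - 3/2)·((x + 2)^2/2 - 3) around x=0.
3·x^3/16 - 27·x/8 + 3/2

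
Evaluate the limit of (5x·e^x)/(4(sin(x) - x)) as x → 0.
Both numerator and denominator → 0 as x → 0; this is a 0/0 indeterminate form.
Expand each to leading order near x = 0: numerator ~ 5·x, denominator ~ -2·x^3/3.
The limit of the ratio is -∞.

Final answer: -∞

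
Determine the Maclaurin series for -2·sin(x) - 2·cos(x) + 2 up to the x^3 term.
x^3/3 + x^2 - 2·x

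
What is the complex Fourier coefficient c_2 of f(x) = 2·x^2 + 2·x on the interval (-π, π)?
Compute the real Fourier coefficients first: a_2 = 2, b_2 = -2.
Then c_2 = (a_2 − i·b_2)/2 = 1 + i.

Final answer: 1 + i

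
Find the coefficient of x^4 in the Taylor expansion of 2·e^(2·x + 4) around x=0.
Expand to order 4: 2·e^(2·x + 4) = 4·x^4·e^(4)/3 + 8·x^3·e^(4)/3 + 4·x^2·e^(4) + 4·x·e^(4) + 2·e^(4) + O(x^5).
The coefficient of x^4 is 4·e^(4)/3.

Final answer: 4·e^(4)/3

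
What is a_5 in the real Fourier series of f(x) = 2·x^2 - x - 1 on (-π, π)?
a_5 = (1/π) ∫_{-π}^{π} f(x)·cos(5x) dx.
Evaluate the integral (use parity and integration by parts as needed): a_5 = -8/25.

Final answer: -8/25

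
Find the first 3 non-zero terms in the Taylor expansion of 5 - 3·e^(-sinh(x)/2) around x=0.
-3·x^2/8 + 3·x/2 + 2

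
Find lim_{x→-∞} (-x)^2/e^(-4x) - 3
The quotient is an ∞/∞ indeterminate form as x → -∞.
Compare growth rates of the dominant terms (exponentials ≫ polynomials ≫ logarithms), or apply L'Hôpital's rule; the quotient → 0.
Adding the constant: 0 - 3 = -3. Limit = -3.

Final answer: -3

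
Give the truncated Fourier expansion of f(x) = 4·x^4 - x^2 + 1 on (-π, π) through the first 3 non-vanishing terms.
(196 - 32·π^2)·cos(x) + (-13 + 8·π^2)·cos(2·x) - π^2/3 + 1 + 4·π^4/5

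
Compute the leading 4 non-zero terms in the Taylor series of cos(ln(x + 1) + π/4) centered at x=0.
-5·√(2)·x^4/24 + √(2)·x^3/6 - √(2)·x/2 + √(2)/2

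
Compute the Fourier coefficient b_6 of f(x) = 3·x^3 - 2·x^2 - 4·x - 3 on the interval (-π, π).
b_6 = (1/π) ∫_{-π}^{π} f(x)·sin(6x) dx.
Evaluate the integral (use parity and integration by parts as needed): b_6 = 3/2 - π^2.

Final answer: 3/2 - π^2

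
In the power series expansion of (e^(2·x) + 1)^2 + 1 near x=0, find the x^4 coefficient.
Expand to order 4: (e^(2·x) + 1)^2 + 1 = 12·x^4 + 40·x^3/3 + 12·x^2 + 8·x + 5 + O(x^5).
The coefficient of x^4 is 12.

Final answer: 12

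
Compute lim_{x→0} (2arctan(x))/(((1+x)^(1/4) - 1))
Both numerator and denominator → 0 as x → 0; this is a 0/0 indeterminate form.
Expand each to leading order near x = 0: numerator ~ 2·x, denominator ~ x/4.
The limit of the ratio is 8.

Final answer: 8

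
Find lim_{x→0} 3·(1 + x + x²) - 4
Direct substitution at x = 0 gives -1.

Final answer: -1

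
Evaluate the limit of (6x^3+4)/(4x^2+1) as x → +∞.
This is an ∞/∞ indeterminate form as x → +∞.
Divide numerator and denominator by x^3 and let the lower-order terms vanish; the numerator's degree 3 exceeds the denominator's degree 2, so the quotient diverges.
Limit = ∞.

Final answer: ∞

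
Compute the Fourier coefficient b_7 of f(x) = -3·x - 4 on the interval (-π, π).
b_7 = (1/π) ∫_{-π}^{π} f(x)·sin(7x) dx.
Evaluate the integral (use parity and integration by parts as needed): b_7 = -6/7.

Final answer: -6/7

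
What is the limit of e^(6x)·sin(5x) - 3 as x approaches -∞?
Evaluate the dominant behaviour as x → -∞; each term tends to a finite value or vanishes.
Limit = -3.

Final answer: -3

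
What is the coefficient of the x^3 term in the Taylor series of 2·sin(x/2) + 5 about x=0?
Expand to order 3: 2·sin(x/2) + 5 = -x^3/24 + x + 5 + O(x^4).
The coefficient of x^3 is -1/24.

Final answer: -1/24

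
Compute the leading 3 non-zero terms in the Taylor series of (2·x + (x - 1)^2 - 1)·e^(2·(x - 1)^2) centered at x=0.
10·x^4·e^(2) - 4·x^3·e^(2) + x^2·e^(2)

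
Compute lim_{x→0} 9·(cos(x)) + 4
Direct substitution at x = 0 gives 13.

Final answer: 13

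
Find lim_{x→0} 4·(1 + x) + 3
Direct substitution at x = 0 gives 7.

Final answer: 7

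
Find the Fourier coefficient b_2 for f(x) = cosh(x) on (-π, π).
b_2 = (1/π) ∫_{-π}^{π} f(x)·sin(2x) dx.
Evaluate the integral (use parity and integration by parts as needed): b_2 = 0.

Final answer: 0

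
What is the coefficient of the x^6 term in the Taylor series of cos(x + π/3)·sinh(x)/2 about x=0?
Expand to order 6: cos(x + π/3)·sinh(x)/2 = √(3)·x^6/360 - x^5/120 - x^3/12 - √(3)·x^2/4 + x/4 + O(x^7).
The coefficient of x^6 is √(3)/360.

Final answer: √(3)/360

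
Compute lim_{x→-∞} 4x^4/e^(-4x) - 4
The quotient is an ∞/∞ indeterminate form as x → -∞.
Compare growth rates of the dominant terms (exponentials ≫ polynomials ≫ logarithms), or apply L'Hôpital's rule; the quotient → 0.
Adding the constant: 0 - 4 = -4. Limit = -4.

Final answer: -4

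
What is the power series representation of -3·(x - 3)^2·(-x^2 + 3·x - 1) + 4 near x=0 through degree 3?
-27·x^3 + 84·x^2 - 99·x + 31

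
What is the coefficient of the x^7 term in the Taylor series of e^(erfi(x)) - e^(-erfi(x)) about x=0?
Expand to order 7: e^(erfi(x)) - e^(-erfi(x)) = x^7·(16/(315·π^(7/2)) + 8/(9·π^(5/2)) + 2/(21·√(π)) + 76/(45·π^(3/2))) + x^5·(8/(15·π^(5/2)) + 2/(5·√(π)) + 8/(3·π^(3/2))) + x^3·(8/(3·π^(3/2)) + 4/(3·√(π))) + 4·x/√(π) + O(x^8).
The coefficient of x^7 is 16/(315·π^(7/2)) + 8/(9·π^(5/2)) + 2/(21·√(π)) + 76/(45·π^(3/2)).

Final answer: 16/(315·π^(7/2)) + 8/(9·π^(5/2)) + 2/(21·√(π)) + 76/(45·π^(3/2))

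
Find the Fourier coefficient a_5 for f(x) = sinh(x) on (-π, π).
a_5 = (1/π) ∫_{-π}^{π} f(x)·cos(5x) dx.
Evaluate the integral (use parity and integration by parts as needed): a_5 = 0.

Final answer: 0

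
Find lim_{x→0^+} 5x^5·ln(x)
This is a 0·∞ indeterminate form at x → 0⁺.
Rewrite the product as 5·ln(x) / x^(-5) and apply L'Hôpital, or use the standard hierarchy x^(-5) ≫ |ln x| as x → 0⁺.
The indeterminate product → 0, so the limit = 0.

Final answer: 0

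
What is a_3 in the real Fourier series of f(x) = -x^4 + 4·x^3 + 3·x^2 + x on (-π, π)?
a_3 = (1/π) ∫_{-π}^{π} f(x)·cos(3x) dx.
Evaluate the integral (use parity and integration by parts as needed): a_3 = -52/27 + 8·π^2/9.

Final answer: -52/27 + 8·π^2/9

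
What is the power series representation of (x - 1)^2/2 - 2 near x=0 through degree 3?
x^2/2 - x - 3/2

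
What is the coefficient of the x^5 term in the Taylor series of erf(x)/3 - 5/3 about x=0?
Expand to order 5: erf(x)/3 - 5/3 = x^5/(15·√(π)) - 2·x^3/(9·√(π)) + 2·x/(3·√(π)) - 5/3 + O(x^6).
The coefficient of x^5 is 1/(15·√(π)).

Final answer: 1/(15·√(π))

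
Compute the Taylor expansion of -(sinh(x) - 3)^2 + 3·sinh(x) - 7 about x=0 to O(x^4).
3·x^3/2 - x^2 + 9·x - 16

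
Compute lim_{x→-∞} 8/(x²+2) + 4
Evaluate the dominant behaviour as x → -∞; each term tends to a finite value or vanishes.
Limit = 4.

Final answer: 4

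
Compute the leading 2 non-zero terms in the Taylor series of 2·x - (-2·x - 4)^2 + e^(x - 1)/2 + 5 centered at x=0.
x·(-14 + e^(-1)/2) - 11 + e^(-1)/2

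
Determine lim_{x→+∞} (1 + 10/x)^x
As x → +∞: this is the defining limit (1 + 10/x)^x → e^10.
Limit = e^(10).

Final answer: e^(10)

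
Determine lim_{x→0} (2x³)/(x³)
Both numerator and denominator → 0 as x → 0; this is a 0/0 indeterminate form.
Expand each to leading order near x = 0: numerator ~ 2·x^3, denominator ~ x^3.
The limit of the ratio is 2.

Final answer: 2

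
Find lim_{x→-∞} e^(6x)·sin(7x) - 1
Evaluate the dominant behaviour as x → -∞; each term tends to a finite value or vanishes.
Limit = -1.

Final answer: -1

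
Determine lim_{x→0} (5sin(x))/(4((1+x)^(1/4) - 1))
Both numerator and denominator → 0 as x → 0; this is a 0/0 indeterminate form.
Expand each to leading order near x = 0: numerator ~ 5·x, denominator ~ x.
The limit of the ratio is 5.

Final answer: 5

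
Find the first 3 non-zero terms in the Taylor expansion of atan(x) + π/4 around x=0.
-x^3/3 + x + π/4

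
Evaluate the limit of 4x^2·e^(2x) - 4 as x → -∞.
The product is a 0·∞ indeterminate form at x → -∞.
Rewrite the product as 4x^2 / e^(-2x) (an ∞/∞ form) and apply L'Hôpital, or use the standard hierarchy e^(2|x|) ≫ |x^2| as x → -∞.
The indeterminate product → 0, so the limit = -4.

Final answer: -4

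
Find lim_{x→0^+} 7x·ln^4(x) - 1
The product is a 0·∞ indeterminate form at x → 0⁺.
Rewrite the product as 7·ln^4(x) / x^(-1) and apply L'Hôpital, or use the standard hierarchy x^(-1) ≫ |ln x|^4 as x → 0⁺.
The indeterminate product → 0, so the limit = -1.

Final answer: -1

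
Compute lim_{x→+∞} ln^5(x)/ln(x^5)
This is an ∞/∞ indeterminate form as x → +∞.
Write ln(x^5) = 5·ln(x), reducing the quotient to ln^4(x)/5 → ∞.
Limit = ∞.

Final answer: ∞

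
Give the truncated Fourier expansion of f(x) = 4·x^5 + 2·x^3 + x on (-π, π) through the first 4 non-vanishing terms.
(-156·π^2 + 8·π^4 + 938)·sin(x) + (-4·π^4 - 28 + 18·π^2)·sin(2·x) + (-124·π^2/27 + 302/81 + 8·π^4/3)·sin(3·x) + (-2·π^4 - 17/16 + 3·π^2/2)·sin(4·x)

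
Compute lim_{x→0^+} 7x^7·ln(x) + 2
The product is a 0·∞ indeterminate form at x → 0⁺.
Rewrite the product as 7·ln(x) / x^(-7) and apply L'Hôpital, or use the standard hierarchy x^(-7) ≫ |ln x| as x → 0⁺.
The indeterminate product → 0, so the limit = 2.

Final answer: 2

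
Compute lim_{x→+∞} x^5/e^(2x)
This is an ∞/∞ indeterminate form as x → +∞.
The exponential denominator e^(2x) dominates the polynomial numerator (e^x ≫ x^5 as x → ∞), so the quotient → 0.
Limit = 0.

Final answer: 0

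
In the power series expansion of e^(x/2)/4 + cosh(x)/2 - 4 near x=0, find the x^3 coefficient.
Expand to order 3: e^(x/2)/4 + cosh(x)/2 - 4 = x^3/192 + 9·x^2/32 + x/8 - 13/4 + O(x^4).
The coefficient of x^3 is 1/192.

Final answer: 1/192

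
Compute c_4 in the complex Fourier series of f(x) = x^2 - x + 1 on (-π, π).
Compute the real Fourier coefficients first: a_4 = 1/4, b_4 = 1/2.
Then c_4 = (a_4 − i·b_4)/2 = 1/8 - i/4.

Final answer: 1/8 - i/4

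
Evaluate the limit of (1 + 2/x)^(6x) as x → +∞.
As x → +∞: write (1 + 2/x)^(6x) = ((1 + 2/x)^x)^6 → (e^2)^6 = e^12.
Limit = e^(12).

Final answer: e^(12)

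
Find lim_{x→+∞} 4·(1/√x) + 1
Evaluate the dominant behaviour as x → +∞; each term tends to a finite value or vanishes.
Limit = 1.

Final answer: 1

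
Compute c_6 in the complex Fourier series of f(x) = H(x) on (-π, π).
Compute the real Fourier coefficients first: a_6 = 0, b_6 = 0.
Then c_6 = (a_6 − i·b_6)/2 = 0.

Final answer: 0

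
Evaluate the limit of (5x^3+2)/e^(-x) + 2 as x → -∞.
The quotient is an ∞/∞ indeterminate form as x → -∞.
Compare growth rates of the dominant terms (exponentials ≫ polynomials ≫ logarithms), or apply L'Hôpital's rule; the quotient → 0.
Adding the constant: 0 + 2 = 2. Limit = 2.

Final answer: 2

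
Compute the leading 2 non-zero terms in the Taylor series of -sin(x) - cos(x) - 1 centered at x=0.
-x - 2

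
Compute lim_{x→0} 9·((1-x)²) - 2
Direct substitution at x = 0 gives 7.

Final answer: 7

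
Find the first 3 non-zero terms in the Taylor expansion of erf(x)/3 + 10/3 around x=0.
-2·x^3/(9·√(π)) + 2·x/(3·√(π)) + 10/3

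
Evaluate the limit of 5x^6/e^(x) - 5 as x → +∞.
The quotient is an ∞/∞ indeterminate form as x → +∞.
The exponential denominator e^(x) dominates the polynomial numerator (e^x ≫ x^6 as x → ∞), so the quotient → 0.
Adding the constant: 0 - 5 = -5. Limit = -5.

Final answer: -5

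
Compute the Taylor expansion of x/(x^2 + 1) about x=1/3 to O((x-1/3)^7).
3/10 + 18·(x - 1/3)/25 - 351·(x - 1/3)^2/500 - 567·(x - 1/3)^3/2500 + 19197·(x - 1/3)^4/25000 - 8019·(x - 1/3)^5/31250 - 671409·(x - 1/3)^6/1250000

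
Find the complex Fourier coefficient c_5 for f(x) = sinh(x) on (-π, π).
Compute the real Fourier coefficients first: a_5 = 0, b_5 = 5·sinh(π)/(13·π).
Then c_5 = (a_5 − i·b_5)/2 = -5·i·sinh(π)/(26·π).

Final answer: -5·i·sinh(π)/(26·π)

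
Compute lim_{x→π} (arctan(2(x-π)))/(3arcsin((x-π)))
Both numerator and denominator → 0 as x → π; this is a 0/0 indeterminate form.
Expand each to leading order near x = π: numerator ~ 2·(x - π), denominator ~ 3·(x - π).
The limit of the ratio is 2/3.

Final answer: 2/3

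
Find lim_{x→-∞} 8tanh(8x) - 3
Evaluate the dominant behaviour as x → -∞; each term tends to a finite value or vanishes.
Limit = -11.

Final answer: -11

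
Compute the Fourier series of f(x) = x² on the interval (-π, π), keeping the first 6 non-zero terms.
-4·cos(x) + cos(2·x) - 4·cos(3·x)/9 + cos(4·x)/4 - 4·cos(5·x)/25 + π^2/3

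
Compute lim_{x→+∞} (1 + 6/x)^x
As x → +∞: this is the defining limit (1 + 6/x)^x → e^6.
Limit = e^(6).

Final answer: e^(6)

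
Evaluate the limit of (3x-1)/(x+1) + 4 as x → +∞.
Evaluate the dominant behaviour as x → +∞; each term tends to a finite value or vanishes.
Limit = 7.

Final answer: 7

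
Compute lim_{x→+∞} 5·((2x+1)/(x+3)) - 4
Evaluate the dominant behaviour as x → +∞; each term tends to a finite value or vanishes.
Limit = 6.

Final answer: 6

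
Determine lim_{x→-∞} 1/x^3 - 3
Evaluate the dominant behaviour as x → -∞; each term tends to a finite value or vanishes.
Limit = -3.

Final answer: -3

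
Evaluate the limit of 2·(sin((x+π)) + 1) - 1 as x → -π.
Direct substitution at x = -π gives 1.

Final answer: 1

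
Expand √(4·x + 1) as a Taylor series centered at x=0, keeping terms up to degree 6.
-84·x^6 + 28·x^5 - 10·x^4 + 4·x^3 - 2·x^2 + 2·x + 1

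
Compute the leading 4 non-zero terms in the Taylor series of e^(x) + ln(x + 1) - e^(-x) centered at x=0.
-x^4/4 + 2·x^3/3 - x^2/2 + 3·x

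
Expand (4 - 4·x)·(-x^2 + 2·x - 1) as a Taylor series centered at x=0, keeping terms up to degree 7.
4·x^3 - 12·x^2 + 12·x - 4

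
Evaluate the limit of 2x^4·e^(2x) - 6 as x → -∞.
The product is a 0·∞ indeterminate form at x → -∞.
Rewrite the product as 2x^4 / e^(-2x) (an ∞/∞ form) and apply L'Hôpital, or use the standard hierarchy e^(2|x|) ≫ |x^4| as x → -∞.
The indeterminate product → 0, so the limit = -6.

Final answer: -6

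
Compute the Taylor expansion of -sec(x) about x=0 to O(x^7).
-61·x^6/720 - 5·x^4/24 - x^2/2 - 1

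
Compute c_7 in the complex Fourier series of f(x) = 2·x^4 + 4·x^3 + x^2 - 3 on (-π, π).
Compute the real Fourier coefficients first: a_7 = -16·π^2/49 - 100/2401, b_7 = -48/343 + 8·π^2/7.
Then c_7 = (a_7 − i·b_7)/2 = -8·π^2/49 - 50/2401 - 4·i·π^2/7 + 24·i/343.

Final answer: -8·π^2/49 - 50/2401 - 4·i·π^2/7 + 24·i/343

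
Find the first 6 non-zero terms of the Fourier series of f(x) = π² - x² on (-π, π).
4·cos(x) - cos(2·x) + 4·cos(3·x)/9 - cos(4·x)/4 + 4·cos(5·x)/25 + 2·π^2/3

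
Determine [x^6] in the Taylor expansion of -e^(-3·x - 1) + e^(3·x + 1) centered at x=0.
Expand to order 6: -e^(-3·x - 1) + e^(3·x + 1) = x^6·(-81·e^(-1)/80 + 81·e/80) + x^5·(81·e^(-1)/40 + 81·e/40) + x^4·(-27·e^(-1)/8 + 27·e/8) + x^3·(9·e^(-1)/2 + 9·e/2) + x^2·(-9·e^(-1)/2 + 9·e/2) + x·(3·e^(-1) + 3·e) - e^(-1) + e + O(x^7).
The coefficient of x^6 is -81·e^(-1)/80 + 81·e/80.

Final answer: -81·e^(-1)/80 + 81·e/80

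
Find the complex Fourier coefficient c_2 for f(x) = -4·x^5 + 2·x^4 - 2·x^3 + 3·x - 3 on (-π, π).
Compute the real Fourier coefficients first: a_2 = -6 + 4·π^2, b_2 = -18·π^2 + 24 + 4·π^4.
Then c_2 = (a_2 − i·b_2)/2 = -3 + 2·π^2 - 2·i·π^4 - 12·i + 9·i·π^2.

Final answer: -3 + 2·π^2 - 2·i·π^4 - 12·i + 9·i·π^2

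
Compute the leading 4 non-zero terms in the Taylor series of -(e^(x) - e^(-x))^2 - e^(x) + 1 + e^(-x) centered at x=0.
-x^3/3 - 4·x^2 - 2·x + 1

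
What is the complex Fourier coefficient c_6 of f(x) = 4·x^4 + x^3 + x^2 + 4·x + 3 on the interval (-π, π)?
Compute the real Fourier coefficients first: a_6 = -1/27 + 8·π^2/9, b_6 = -π^2/3 - 23/18.
Then c_6 = (a_6 − i·b_6)/2 = -1/54 + 4·π^2/9 + 23·i/36 + i·π^2/6.

Final answer: -1/54 + 4·π^2/9 + 23·i/36 + i·π^2/6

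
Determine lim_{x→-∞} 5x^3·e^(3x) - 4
The product is a 0·∞ indeterminate form at x → -∞.
Rewrite the product as 5x^3 / e^(-3x) (an ∞/∞ form) and apply L'Hôpital, or use the standard hierarchy e^(3|x|) ≫ |x^3| as x → -∞.
The indeterminate product → 0, so the limit = -4.

Final answer: -4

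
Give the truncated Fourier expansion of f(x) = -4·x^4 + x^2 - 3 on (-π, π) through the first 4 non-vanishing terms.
(-196 + 32·π^2)·cos(x) + (13 - 8·π^2)·cos(2·x) + (-76/27 + 32·π^2/9)·cos(3·x) - 4·π^4/5 - 3 + π^2/3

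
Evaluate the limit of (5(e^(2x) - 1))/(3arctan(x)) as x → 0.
Both numerator and denominator → 0 as x → 0; this is a 0/0 indeterminate form.
Expand each to leading order near x = 0: numerator ~ 10·x, denominator ~ 3·x.
The limit of the ratio is 10/3.

Final answer: 10/3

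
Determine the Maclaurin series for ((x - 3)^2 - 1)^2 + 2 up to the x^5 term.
x^4 - 12·x^3 + 52·x^2 - 96·x + 66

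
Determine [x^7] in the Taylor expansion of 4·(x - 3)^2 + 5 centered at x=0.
Expand to order 7: 4·(x - 3)^2 + 5 = 4·x^2 - 24·x + 41 + O(x^8).
The coefficient of x^7 is 0.

Final answer: 0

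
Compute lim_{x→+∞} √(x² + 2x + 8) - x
This is an ∞ − ∞ indeterminate form.
Multiply and divide by the conjugate √(x²+2x + 8) + x; the x² terms cancel, leaving (2x + 8)/(√(x²+2x + 8)+x) → 2/2 = 1.
Limit = 1.

Final answer: 1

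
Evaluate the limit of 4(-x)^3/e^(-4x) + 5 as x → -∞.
The quotient is an ∞/∞ indeterminate form as x → -∞.
Compare growth rates of the dominant terms (exponentials ≫ polynomials ≫ logarithms), or apply L'Hôpital's rule; the quotient → 0.
Adding the constant: 0 + 5 = 5. Limit = 5.

Final answer: 5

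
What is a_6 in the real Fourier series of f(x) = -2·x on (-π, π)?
a_6 = (1/π) ∫_{-π}^{π} f(x)·cos(6x) dx.
Evaluate the integral (use parity and integration by parts as needed): a_6 = 0.

Final answer: 0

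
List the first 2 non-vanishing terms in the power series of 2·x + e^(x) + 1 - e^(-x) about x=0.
4·x + 1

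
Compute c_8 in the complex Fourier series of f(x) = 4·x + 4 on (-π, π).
Compute the real Fourier coefficients first: a_8 = 0, b_8 = -1.
Then c_8 = (a_8 − i·b_8)/2 = i/2.

Final answer: i/2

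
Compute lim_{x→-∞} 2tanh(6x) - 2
Evaluate the dominant behaviour as x → -∞; each term tends to a finite value or vanishes.
Limit = -4.

Final answer: -4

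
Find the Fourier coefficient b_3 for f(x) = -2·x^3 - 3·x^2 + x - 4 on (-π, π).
b_3 = (1/π) ∫_{-π}^{π} f(x)·sin(3x) dx.
Evaluate the integral (use parity and integration by parts as needed): b_3 = 14/9 - 4·π^2/3.

Final answer: 14/9 - 4·π^2/3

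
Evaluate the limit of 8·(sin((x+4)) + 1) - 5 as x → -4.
Direct substitution at x = -4 gives 3.

Final answer: 3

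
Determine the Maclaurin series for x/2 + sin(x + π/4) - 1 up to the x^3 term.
-√(2)·x^3/12 - √(2)·x^2/4 + x·(1/2 + √(2)/2) - 1 + √(2)/2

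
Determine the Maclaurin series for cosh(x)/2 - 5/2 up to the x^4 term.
x^4/48 + x^2/4 - 2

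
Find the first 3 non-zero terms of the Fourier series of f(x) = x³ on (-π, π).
(-12 + 2·π^2)·sin(x) + (3/2 - π^2)·sin(2·x) + (-4/9 + 2·π^2/3)·sin(3·x)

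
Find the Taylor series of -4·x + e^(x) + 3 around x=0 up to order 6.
x^6/720 + x^5/120 + x^4/24 + x^3/6 + x^2/2 - 3·x + 4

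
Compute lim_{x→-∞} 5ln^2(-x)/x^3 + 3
The quotient is an ∞/∞ indeterminate form as x → -∞.
Compare growth rates of the dominant terms (exponentials ≫ polynomials ≫ logarithms), or apply L'Hôpital's rule; the quotient → 0.
Adding the constant: 0 + 3 = 3. Limit = 3.

Final answer: 3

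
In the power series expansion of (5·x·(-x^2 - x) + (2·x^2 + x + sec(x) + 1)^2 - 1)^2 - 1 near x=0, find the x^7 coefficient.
Expand to order 7: (5·x·(-x^2 - x) + (2·x^2 + x + sec(x) + 1)^2 - 1)^2 - 1 = 3071·x^7/180 + 5797·x^6/60 + 355·x^5/6 + 157·x^4/2 + 48·x^3 + 52·x^2 + 24·x + 8 + O(x^8).
The coefficient of x^7 is 3071/180.

Final answer: 3071/180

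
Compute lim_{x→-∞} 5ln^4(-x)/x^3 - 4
The quotient is an ∞/∞ indeterminate form as x → -∞.
Compare growth rates of the dominant terms (exponentials ≫ polynomials ≫ logarithms), or apply L'Hôpital's rule; the quotient → 0.
Adding the constant: 0 - 4 = -4. Limit = -4.

Final answer: -4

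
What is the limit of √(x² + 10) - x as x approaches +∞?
This is an ∞ − ∞ indeterminate form.
Multiply and divide by the conjugate √(x²+10) + x; the x² terms cancel, leaving 10/(√(x²+10)+x) → 0.
Limit = 0.

Final answer: 0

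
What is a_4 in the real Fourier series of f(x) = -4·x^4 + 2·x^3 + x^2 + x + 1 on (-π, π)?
a_4 = (1/π) ∫_{-π}^{π} f(x)·cos(4x) dx.
Evaluate the integral (use parity and integration by parts as needed): a_4 = 1 - 2·π^2.

Final answer: 1 - 2·π^2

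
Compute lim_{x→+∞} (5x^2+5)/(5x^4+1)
This is an ∞/∞ indeterminate form as x → +∞.
Divide numerator and denominator by x^4 and let the lower-order terms vanish; the numerator's degree 2 is below the denominator's degree 4, so the quotient → 0.
Limit = 0.

Final answer: 0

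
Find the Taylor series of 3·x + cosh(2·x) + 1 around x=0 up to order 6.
4·x^6/45 + 2·x^4/3 + 2·x^2 + 3·x + 2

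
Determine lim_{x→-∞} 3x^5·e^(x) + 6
The product is a 0·∞ indeterminate form at x → -∞.
Rewrite the product as 3x^5 / e^(-x) (an ∞/∞ form) and apply L'Hôpital, or use the standard hierarchy e^(|x|) ≫ |x^5| as x → -∞.
The indeterminate product → 0, so the limit = 6.

Final answer: 6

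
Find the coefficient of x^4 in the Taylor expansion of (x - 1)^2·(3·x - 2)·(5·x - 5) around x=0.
Expand to order 4: (x - 1)^2·(3·x - 2)·(5·x - 5) = 15·x^4 - 55·x^3 + 75·x^2 - 45·x + 10 + O(x^5).
The coefficient of x^4 is 15.

Final answer: 15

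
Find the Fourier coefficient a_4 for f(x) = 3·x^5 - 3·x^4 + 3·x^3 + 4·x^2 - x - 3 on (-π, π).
a_4 = (1/π) ∫_{-π}^{π} f(x)·cos(4x) dx.
Evaluate the integral (use parity and integration by parts as needed): a_4 = 25/16 - 3·π^2/2.

Final answer: 25/16 - 3·π^2/2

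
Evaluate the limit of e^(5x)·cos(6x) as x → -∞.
Evaluate the dominant behaviour as x → -∞; each term tends to a finite value or vanishes.
Limit = 0.

Final answer: 0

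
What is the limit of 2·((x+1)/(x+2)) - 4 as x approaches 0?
Direct substitution at x = 0 gives -3.

Final answer: -3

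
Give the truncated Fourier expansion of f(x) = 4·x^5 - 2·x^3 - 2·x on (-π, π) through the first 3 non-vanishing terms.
(-164·π^2 + 8·π^4 + 980)·sin(x) + (-4·π^4 - 31 + 22·π^2)·sin(2·x) + (-196·π^2/27 + 284/81 + 8·π^4/3)·sin(3·x)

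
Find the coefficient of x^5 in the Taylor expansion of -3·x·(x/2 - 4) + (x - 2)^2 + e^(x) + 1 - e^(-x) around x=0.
Expand to order 5: -3·x·(x/2 - 4) + (x - 2)^2 + e^(x) + 1 - e^(-x) = x^5/60 + x^3/3 - x^2/2 + 10·x + 5 + O(x^6).
The coefficient of x^5 is 1/60.

Final answer: 1/60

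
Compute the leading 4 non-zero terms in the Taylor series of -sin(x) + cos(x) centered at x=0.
x^3/6 - x^2/2 - x + 1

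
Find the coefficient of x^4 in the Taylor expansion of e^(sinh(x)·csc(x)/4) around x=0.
Expand to order 4: e^(sinh(x)·csc(x)/4) = 5·x^4·e^(1/4)/288 + x^2·e^(1/4)/12 + e^(1/4) + O(x^5).
The coefficient of x^4 is 5·e^(1/4)/288.

Final answer: 5·e^(1/4)/288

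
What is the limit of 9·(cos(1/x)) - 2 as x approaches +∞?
Evaluate the dominant behaviour as x → +∞; each term tends to a finite value or vanishes.
Limit = 7.

Final answer: 7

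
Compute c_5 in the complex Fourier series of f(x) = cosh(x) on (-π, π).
Compute the real Fourier coefficients first: a_5 = -sinh(π)/(13·π), b_5 = 0.
Then c_5 = (a_5 − i·b_5)/2 = -sinh(π)/(26·π).

Final answer: -sinh(π)/(26·π)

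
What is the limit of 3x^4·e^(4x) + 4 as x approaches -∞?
The product is a 0·∞ indeterminate form at x → -∞.
Rewrite the product as 3x^4 / e^(-4x) (an ∞/∞ form) and apply L'Hôpital, or use the standard hierarchy e^(4|x|) ≫ |x^4| as x → -∞.
The indeterminate product → 0, so the limit = 4.

Final answer: 4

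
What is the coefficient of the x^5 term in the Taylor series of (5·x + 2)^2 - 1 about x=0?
Expand to order 5: (5·x + 2)^2 - 1 = 25·x^2 + 20·x + 3 + O(x^6).
The coefficient of x^5 is 0.

Final answer: 0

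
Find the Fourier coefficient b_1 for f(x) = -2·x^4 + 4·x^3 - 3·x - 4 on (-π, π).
b_1 = (1/π) ∫_{-π}^{π} f(x)·sin(1x) dx.
Evaluate the integral (use parity and integration by parts as needed): b_1 = -54 + 8·π^2.

Final answer: -54 + 8·π^2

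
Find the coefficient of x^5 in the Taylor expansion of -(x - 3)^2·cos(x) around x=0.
Expand to order 5: -(x - 3)^2·cos(x) = x^5/4 + x^4/8 - 3·x^3 + 7·x^2/2 + 6·x - 9 + O(x^6).
The coefficient of x^5 is 1/4.

Final answer: 1/4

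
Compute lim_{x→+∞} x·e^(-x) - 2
Evaluate the dominant behaviour as x → +∞; each term tends to a finite value or vanishes.
Limit = -2.

Final answer: -2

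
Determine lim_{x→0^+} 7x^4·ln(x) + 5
The product is a 0·∞ indeterminate form at x → 0⁺.
Rewrite the product as 7·ln(x) / x^(-4) and apply L'Hôpital, or use the standard hierarchy x^(-4) ≫ |ln x| as x → 0⁺.
The indeterminate product → 0, so the limit = 5.

Final answer: 5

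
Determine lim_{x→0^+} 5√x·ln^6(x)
This is a 0·∞ indeterminate form at x → 0⁺.
Rewrite the product as 5·ln^6(x) / x^(-1/2) and apply L'Hôpital, or use the standard hierarchy x^(-1/2) ≫ |ln x|^6 as x → 0⁺.
The indeterminate product → 0, so the limit = 0.

Final answer: 0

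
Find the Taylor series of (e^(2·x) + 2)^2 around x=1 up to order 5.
4 + 4·e^(2) + e^(4) + (8·e^(2) + 4·e^(4))·(x - 1) + (8·e^(2) + 8·e^(4))·(x - 1)^2 + (16·e^(2)/3 + 32·e^(4)/3)·(x - 1)^3 + (8·e^(2)/3 + 32·e^(4)/3)·(x - 1)^4 + (16·e^(2)/15 + 128·e^(4)/15)·(x - 1)^5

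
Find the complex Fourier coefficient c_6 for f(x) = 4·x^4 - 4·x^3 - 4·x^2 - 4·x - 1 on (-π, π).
Compute the real Fourier coefficients first: a_6 = -16/27 + 8·π^2/9, b_6 = 10/9 + 4·π^2/3.
Then c_6 = (a_6 − i·b_6)/2 = -8/27 + 4·π^2/9 - 2·i·π^2/3 - 5·i/9.

Final answer: -8/27 + 4·π^2/9 - 2·i·π^2/3 - 5·i/9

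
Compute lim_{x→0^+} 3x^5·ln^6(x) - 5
The product is a 0·∞ indeterminate form at x → 0⁺.
Rewrite the product as 3·ln^6(x) / x^(-5) and apply L'Hôpital, or use the standard hierarchy x^(-5) ≫ |ln x|^6 as x → 0⁺.
The indeterminate product → 0, so the limit = -5.

Final answer: -5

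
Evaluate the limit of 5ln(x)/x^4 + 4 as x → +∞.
The quotient is an ∞/∞ indeterminate form as x → +∞.
The polynomial denominator x^4 dominates the logarithmic numerator (any positive power of x ≫ ln(x) as x → ∞), so the quotient → 0.
Adding the constant: 0 + 4 = 4. Limit = 4.

Final answer: 4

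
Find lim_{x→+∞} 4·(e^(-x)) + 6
Evaluate the dominant behaviour as x → +∞; each term tends to a finite value or vanishes.
Limit = 6.

Final answer: 6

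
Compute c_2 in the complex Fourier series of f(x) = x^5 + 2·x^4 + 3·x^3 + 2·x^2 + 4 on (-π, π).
Compute the real Fourier coefficients first: a_2 = -4 + 4·π^2, b_2 = -π^4 - 3 + 2·π^2.
Then c_2 = (a_2 − i·b_2)/2 = -2 + 2·π^2 - i·π^2 + 3·i/2 + i·π^4/2.

Final answer: -2 + 2·π^2 - i·π^2 + 3·i/2 + i·π^4/2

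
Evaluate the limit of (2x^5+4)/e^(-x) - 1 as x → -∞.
The quotient is an ∞/∞ indeterminate form as x → -∞.
Compare growth rates of the dominant terms (exponentials ≫ polynomials ≫ logarithms), or apply L'Hôpital's rule; the quotient → 0.
Adding the constant: 0 - 1 = -1. Limit = -1.

Final answer: -1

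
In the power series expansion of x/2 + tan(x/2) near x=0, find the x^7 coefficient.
Expand to order 7: x/2 + tan(x/2) = 17·x^7/40320 + x^5/240 + x^3/24 + x + O(x^8).
The coefficient of x^7 is 17/40320.

Final answer: 17/40320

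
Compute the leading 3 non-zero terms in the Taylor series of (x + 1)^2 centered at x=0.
x^2 + 2·x + 1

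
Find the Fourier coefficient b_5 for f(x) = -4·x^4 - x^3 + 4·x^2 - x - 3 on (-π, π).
b_5 = (1/π) ∫_{-π}^{π} f(x)·sin(5x) dx.
Evaluate the integral (use parity and integration by parts as needed): b_5 = -2·π^2/5 - 38/125.

Final answer: -2·π^2/5 - 38/125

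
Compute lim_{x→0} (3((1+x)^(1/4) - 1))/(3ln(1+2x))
Both numerator and denominator → 0 as x → 0; this is a 0/0 indeterminate form.
Expand each to leading order near x = 0: numerator ~ 3·x/4, denominator ~ 6·x.
The limit of the ratio is 1/8.

Final answer: 1/8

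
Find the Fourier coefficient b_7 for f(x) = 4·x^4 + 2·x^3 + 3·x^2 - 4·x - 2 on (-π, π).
b_7 = (1/π) ∫_{-π}^{π} f(x)·sin(7x) dx.
Evaluate the integral (use parity and integration by parts as needed): b_7 = -416/343 + 4·π^2/7.

Final answer: -416/343 + 4·π^2/7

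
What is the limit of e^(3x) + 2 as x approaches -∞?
Evaluate the dominant behaviour as x → -∞; each term tends to a finite value or vanishes.
Limit = 2.

Final answer: 2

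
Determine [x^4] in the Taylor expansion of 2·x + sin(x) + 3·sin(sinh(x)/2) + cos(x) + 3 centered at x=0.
Expand to order 4: 2·x + sin(x) + 3·sin(sinh(x)/2) + cos(x) + 3 = x^4/24 + x^3/48 - x^2/2 + 9·x/2 + 4 + O(x^5).
The coefficient of x^4 is 1/24.

Final answer: 1/24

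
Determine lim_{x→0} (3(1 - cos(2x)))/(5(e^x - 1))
Both numerator and denominator → 0 as x → 0; this is a 0/0 indeterminate form.
Expand each to leading order near x = 0: numerator ~ 6·x^2, denominator ~ 5·x.
The limit of the ratio is 0.

Final answer: 0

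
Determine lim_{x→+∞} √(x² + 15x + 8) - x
This is an ∞ − ∞ indeterminate form.
Multiply and divide by the conjugate √(x²+15x + 8) + x; the x² terms cancel, leaving (15x + 8)/(√(x²+15x + 8)+x) → 15/2.
Limit = 15/2.

Final answer: 15/2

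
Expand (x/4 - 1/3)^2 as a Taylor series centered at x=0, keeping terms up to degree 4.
x^2/16 - x/6 + 1/9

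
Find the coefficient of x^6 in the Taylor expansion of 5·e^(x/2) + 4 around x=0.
Expand to order 6: 5·e^(x/2) + 4 = x^6/9216 + x^5/768 + 5·x^4/384 + 5·x^3/48 + 5·x^2/8 + 5·x/2 + 9 + O(x^7).
The coefficient of x^6 is 1/9216.

Final answer: 1/9216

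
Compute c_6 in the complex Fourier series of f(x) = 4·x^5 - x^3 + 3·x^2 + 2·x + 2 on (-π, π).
Compute the real Fourier coefficients first: a_6 = 1/3, b_6 = -4·π^4/3 - 137/162 + 29·π^2/27.
Then c_6 = (a_6 − i·b_6)/2 = 1/6 - 29·i·π^2/54 + 137·i/324 + 2·i·π^4/3.

Final answer: 1/6 - 29·i·π^2/54 + 137·i/324 + 2·i·π^4/3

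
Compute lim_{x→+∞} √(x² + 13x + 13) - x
This is an ∞ − ∞ indeterminate form.
Multiply and divide by the conjugate √(x²+13x + 13) + x; the x² terms cancel, leaving (13x + 13)/(√(x²+13x + 13)+x) → 13/2.
Limit = 13/2.

Final answer: 13/2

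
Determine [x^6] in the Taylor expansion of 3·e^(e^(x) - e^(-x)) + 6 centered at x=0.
Expand to order 6: 3·e^(e^(x) - e^(-x)) + 6 = 28·x^6/15 + 57·x^5/20 + 4·x^4 + 5·x^3 + 6·x^2 + 6·x + 9 + O(x^7).
The coefficient of x^6 is 28/15.

Final answer: 28/15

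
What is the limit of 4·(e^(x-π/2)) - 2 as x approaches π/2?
Direct substitution at x = π/2 gives 2.

Final answer: 2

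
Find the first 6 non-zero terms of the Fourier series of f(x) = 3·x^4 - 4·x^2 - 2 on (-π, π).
(160 - 24·π^2)·cos(x) + (-13 + 6·π^2)·cos(2·x) + (32/9 - 8·π^2/3)·cos(3·x) + (-25/16 + 3·π^2/2)·cos(4·x) + (544/625 - 24·π^2/25)·cos(5·x) - 4·π^2/3 - 2 + 3·π^4/5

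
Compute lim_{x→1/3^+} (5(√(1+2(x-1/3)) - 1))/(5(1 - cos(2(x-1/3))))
Both numerator and denominator → 0 as x → 1/3^+; this is a 0/0 indeterminate form.
Expand each to leading order near x = 1/3: numerator ~ 5·(x - 1/3), denominator ~ 10·(x - 1/3)^2.
The limit of the ratio is ∞.

Final answer: ∞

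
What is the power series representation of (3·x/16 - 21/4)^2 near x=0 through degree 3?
9·x^2/256 - 63·x/32 + 441/16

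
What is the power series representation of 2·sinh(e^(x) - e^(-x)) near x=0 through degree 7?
989·x^7/1260 + 19·x^5/10 + 10·x^3/3 + 4·x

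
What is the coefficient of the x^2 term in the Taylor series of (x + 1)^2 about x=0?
Expand to order 2: (x + 1)^2 = x^2 + 2·x + 1 + O(x^3).
The coefficient of x^2 is 1.

Final answer: 1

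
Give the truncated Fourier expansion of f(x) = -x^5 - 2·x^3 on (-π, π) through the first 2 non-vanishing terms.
(-216 - 2·π^4 + 36·π^2)·sin(x) + (-3·π^2 + 9/2 + π^4)·sin(2·x)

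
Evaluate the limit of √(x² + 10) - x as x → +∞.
This is an ∞ − ∞ indeterminate form.
Multiply and divide by the conjugate √(x²+10) + x; the x² terms cancel, leaving 10/(√(x²+10)+x) → 0.
Limit = 0.

Final answer: 0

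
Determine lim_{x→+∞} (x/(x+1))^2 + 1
As x → +∞: x/(x+1) = 1/(1 + 1/x) → 1, and the 2nd power of a limit-1 base also → 1; with the additive constant, 1 + 1 = 2.
Limit = 2.

Final answer: 2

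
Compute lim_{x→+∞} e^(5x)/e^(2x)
This is an ∞/∞ indeterminate form as x → +∞.
Rewrite e^(5x)/e^(2x) = e^((5−2)x) = e^(3x); the exponent coefficient is 3 > 0 so e^(3x) → ∞.
Limit = ∞.

Final answer: ∞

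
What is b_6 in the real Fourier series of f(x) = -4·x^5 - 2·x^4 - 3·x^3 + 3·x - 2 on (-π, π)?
b_6 = (1/π) ∫_{-π}^{π} f(x)·sin(6x) dx.
Evaluate the integral (use parity and integration by parts as needed): b_6 = -169/162 + 7·π^2/27 + 4·π^4/3.

Final answer: -169/162 + 7·π^2/27 + 4·π^4/3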